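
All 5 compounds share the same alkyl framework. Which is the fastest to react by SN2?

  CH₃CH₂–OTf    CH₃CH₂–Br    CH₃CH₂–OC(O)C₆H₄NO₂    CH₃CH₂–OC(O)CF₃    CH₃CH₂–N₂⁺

Same R in every case — rank the leaving groups.
The more stable X⁻ (or X) is on its own — i.e. the weaker a base it is — the better a leaving group it makes.
CH₃CH₂–N₂⁺ loses N₂: no meaningful conjugate acid; N₂ departs as an exceptionally stable neutral molecule
CH₃CH₂–OTf loses OTf⁻: pKₐ(CF₃SO₃H (triflic acid)) ≈ -14
CH₃CH₂–Br loses Br⁻: pKₐ(HBr) ≈ -9
CH₃CH₂–OC(O)CF₃ loses CF₃COO⁻: pKₐ(CF₃COOH) ≈ 0.2
CH₃CH₂–OC(O)C₆H₄NO₂ loses p-O₂N–C₆H₄–COO⁻: pKₐ(p-nitrobenzoic acid) ≈ 3.4

CH₃CH₂–N₂⁺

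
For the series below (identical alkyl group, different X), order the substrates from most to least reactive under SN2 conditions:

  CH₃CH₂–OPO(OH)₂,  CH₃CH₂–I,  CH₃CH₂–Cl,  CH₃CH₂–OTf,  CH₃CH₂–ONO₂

Same R in every case — rank the leaving groups.
Leaving-group ability tracks the stability of the departed species; conjugate-acid pKₐ is the usual yardstick (lower pKₐ → better LG).
CH₃CH₂–OTf loses OTf⁻: pKₐ(CF₃SO₃H (triflic acid)) ≈ -14
CH₃CH₂–I loses I⁻: pKₐ(HI) ≈ -10
CH₃CH₂–Cl loses Cl⁻: pKₐ(HCl) ≈ -7
CH₃CH₂–ONO₂ loses NO₃⁻: pKₐ(HNO₃) ≈ -1.3
CH₃CH₂–OPO(OH)₂ loses H₂PO₄⁻: pKₐ(H₃PO₄) ≈ 2.1

CH₃CH₂–OTf > CH₃CH₂–I > CH₃CH₂–Cl > CH₃CH₂–ONO₂ > CH₃CH₂–OPO(OH)₂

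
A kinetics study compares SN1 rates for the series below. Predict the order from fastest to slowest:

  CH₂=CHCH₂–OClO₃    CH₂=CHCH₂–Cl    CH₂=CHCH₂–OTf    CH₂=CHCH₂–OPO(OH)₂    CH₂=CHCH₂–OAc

CH₂=CHCH₂–OTf > CH₂=CHCH₂–OClO₃ > CH₂=CHCH₂–Cl > CH₂=CHCH₂–OPO(OH)₂ > CH₂=CHCH₂–OAc

The skeletons are identical, so relative rate is governed entirely by leaving-group ability.
A good leaving group is a weak base: the lower the pKₐ of its conjugate acid, the more readily it departs.
CH₂=CHCH₂–OTf loses OTf⁻: pKₐ(CF₃SO₃H (triflic acid)) ≈ -14
CH₂=CHCH₂–OClO₃ loses ClO₄⁻: pKₐ(HClO₄) ≈ -10
CH₂=CHCH₂–Cl loses Cl⁻: pKₐ(HCl) ≈ -7
CH₂=CHCH₂–OPO(OH)₂ loses H₂PO₄⁻: pKₐ(H₃PO₄) ≈ 2.1
CH₂=CHCH₂–OAc loses AcO⁻: pKₐ(CH₃COOH) ≈ 4.8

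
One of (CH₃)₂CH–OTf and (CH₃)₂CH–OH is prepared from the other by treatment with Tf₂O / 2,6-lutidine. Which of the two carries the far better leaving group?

(CH₃)₂CH–OTf

From (CH₃)₂CH–OH the departing group would be OH⁻ (pKₐ(H₂O) ≈ 15.7). Strong base; essentially never leaves without prior activation.
From (CH₃)₂CH–OTf the leaving group is OTf⁻ (pKₐ(CF₃SO₃H (triflic acid)) ≈ -14). Charge spread over three oxygens and a CF₃ group; the premier leaving group in synthesis.
Treatment with Tf₂O / 2,6-lutidine works by converting the hydroxyl into a triflate, making (CH₃)₂CH–OTf enormously more reactive.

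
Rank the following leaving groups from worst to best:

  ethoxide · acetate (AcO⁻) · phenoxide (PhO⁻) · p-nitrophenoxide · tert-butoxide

A good leaving group is a weak base: the lower the pKₐ of its conjugate acid, the more readily it departs.
acetate (AcO⁻): pKₐ(CH₃COOH) ≈ 4.8 — resonance-stabilised but still a weak base
p-nitrophenoxide: pKₐ(p-nitrophenol) ≈ 7.2 — nitro group delocalises the charge; the classic chromogenic LG
phenoxide (PhO⁻): pKₐ(C₆H₅OH (phenol)) ≈ 10 — resonance into the ring helps, but still a poor LG
ethoxide: pKₐ(CH₃CH₂OH) ≈ 16 — strong base; alkoxides do not leave unassisted
tert-butoxide: pKₐ(t-BuOH) ≈ 18
The question asks for worst first, so the sequence is read in increasing leaving-group ability.

tert-butoxide < ethoxide < phenoxide (PhO⁻) < p-nitrophenoxide < acetate (AcO⁻)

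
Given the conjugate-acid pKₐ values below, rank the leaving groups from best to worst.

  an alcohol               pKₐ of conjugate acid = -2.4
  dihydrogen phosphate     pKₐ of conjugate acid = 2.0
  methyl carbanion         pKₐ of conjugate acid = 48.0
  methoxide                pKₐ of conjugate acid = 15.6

Lower conjugate-acid pKₐ ⇒ weaker base ⇒ better leaving group.
Sorting by the given values: an alcohol (-2.4), dihydrogen phosphate (2.0), methoxide (15.6), methyl carbanion (48.0).

an alcohol > dihydrogen phosphate > methoxide > methyl carbanion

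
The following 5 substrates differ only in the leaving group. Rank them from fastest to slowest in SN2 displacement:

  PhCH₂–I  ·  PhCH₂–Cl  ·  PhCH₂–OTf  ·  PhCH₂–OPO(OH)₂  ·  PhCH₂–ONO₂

PhCH₂–OTf > PhCH₂–I > PhCH₂–Cl > PhCH₂–ONO₂ > PhCH₂–OPO(OH)₂

Identical carbon frameworks mean the comparison reduces to leaving-group quality.
A good leaving group is a weak base: the lower the pKₐ of its conjugate acid, the more readily it departs.
PhCH₂–OTf loses OTf⁻: pKₐ(CF₃SO₃H (triflic acid)) ≈ -14
PhCH₂–I loses I⁻: pKₐ(HI) ≈ -10
PhCH₂–Cl loses Cl⁻: pKₐ(HCl) ≈ -7
PhCH₂–ONO₂ loses NO₃⁻: pKₐ(HNO₃) ≈ -1.3
PhCH₂–OPO(OH)₂ loses H₂PO₄⁻: pKₐ(H₃PO₄) ≈ 2.1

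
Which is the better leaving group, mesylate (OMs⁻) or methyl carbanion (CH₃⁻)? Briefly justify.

mesylate (OMs⁻)

mesylate (OMs⁻) is the better leaving group.
pKₐ(CH₃SO₃H (MsOH)) ≈ -1.9 versus pKₐ(CH₄) ≈ 48: mesylate (OMs⁻) is the much weaker base.
Resonance-delocalised alkanesulfonate.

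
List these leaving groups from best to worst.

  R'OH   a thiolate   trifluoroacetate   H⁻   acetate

Rank by basicity of the departing species: weakest base leaves most easily.
R'OH: pKₐ(R'OH₂⁺) ≈ -2.4
trifluoroacetate: pKₐ(CF₃COOH) ≈ 0.2
acetate: pKₐ(CH₃COOH) ≈ 4.8
a thiolate: pKₐ(RSH (a thiol)) ≈ 10.5
H⁻: pKₐ(H₂) ≈ 36

R'OH > trifluoroacetate > acetate > a thiolate > H⁻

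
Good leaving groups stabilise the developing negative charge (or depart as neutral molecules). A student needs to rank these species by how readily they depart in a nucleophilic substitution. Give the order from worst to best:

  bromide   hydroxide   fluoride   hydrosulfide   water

hydroxide < hydrosulfide < fluoride < water < bromide

Leaving-group ability tracks the stability of the departed species; conjugate-acid pKₐ is the usual yardstick (lower pKₐ → better LG).
bromide: pKₐ(HBr) ≈ -9
water: pKₐ(H₃O⁺) ≈ -1.7
fluoride: pKₐ(HF) ≈ 3.2
hydrosulfide: pKₐ(H₂S) ≈ 7
hydroxide: pKₐ(H₂O) ≈ 15.7
Reversing gives the worst-to-best order requested.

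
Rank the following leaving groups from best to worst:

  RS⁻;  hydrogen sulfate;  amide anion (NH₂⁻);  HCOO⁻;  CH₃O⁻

hydrogen sulfate > HCOO⁻ > RS⁻ > CH₃O⁻ > amide anion (NH₂⁻)

The more stable X⁻ (or X) is on its own — i.e. the weaker a base it is — the better a leaving group it makes.
hydrogen sulfate: pKₐ(H₂SO₄) ≈ -3
HCOO⁻: pKₐ(HCOOH) ≈ 3.8
RS⁻: pKₐ(RSH (a thiol)) ≈ 10.5
CH₃O⁻: pKₐ(CH₃OH) ≈ 15.5
amide anion (NH₂⁻): pKₐ(NH₃) ≈ 38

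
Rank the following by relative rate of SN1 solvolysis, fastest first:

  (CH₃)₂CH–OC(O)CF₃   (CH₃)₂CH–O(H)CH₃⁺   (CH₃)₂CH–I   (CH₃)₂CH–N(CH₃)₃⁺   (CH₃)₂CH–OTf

(CH₃)₂CH–OTf > (CH₃)₂CH–I > (CH₃)₂CH–O(H)CH₃⁺ > (CH₃)₂CH–OC(O)CF₃ > (CH₃)₂CH–N(CH₃)₃⁺

The skeletons are identical, so relative rate is governed entirely by leaving-group ability.
Leaving-group ability tracks the stability of the departed species; conjugate-acid pKₐ is the usual yardstick (lower pKₐ → better LG).
(CH₃)₂CH–OTf loses OTf⁻: pKₐ(CF₃SO₃H (triflic acid)) ≈ -14
(CH₃)₂CH–I loses I⁻: pKₐ(HI) ≈ -10
(CH₃)₂CH–O(H)CH₃⁺ loses R'OH: pKₐ(R'OH₂⁺) ≈ -2.4
(CH₃)₂CH–OC(O)CF₃ loses CF₃COO⁻: pKₐ(CF₃COOH) ≈ 0.2
(CH₃)₂CH–N(CH₃)₃⁺ loses NR'₃: pKₐ(R'₃NH⁺) ≈ 10.7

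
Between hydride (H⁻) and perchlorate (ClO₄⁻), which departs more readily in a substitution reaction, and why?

perchlorate (ClO₄⁻)

perchlorate (ClO₄⁻) is the better leaving group.
pKₐ(HClO₄) ≈ -10 versus pKₐ(H₂) ≈ 36: perchlorate (ClO₄⁻) is the much weaker base.
Extremely weak base; rarely used for safety reasons.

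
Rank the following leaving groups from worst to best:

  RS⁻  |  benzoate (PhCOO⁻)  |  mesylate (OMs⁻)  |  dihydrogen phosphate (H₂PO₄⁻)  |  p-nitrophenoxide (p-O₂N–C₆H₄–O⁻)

The more stable X⁻ (or X) is on its own — i.e. the weaker a base it is — the better a leaving group it makes.
mesylate (OMs⁻): pKₐ(CH₃SO₃H (MsOH)) ≈ -1.9 — resonance-delocalised alkanesulfonate
dihydrogen phosphate (H₂PO₄⁻): pKₐ(H₃PO₄) ≈ 2.1 — moderate base; biological leaving group after further activation
benzoate (PhCOO⁻): pKₐ(C₆H₅COOH) ≈ 4.2
p-nitrophenoxide (p-O₂N–C₆H₄–O⁻): pKₐ(p-nitrophenol) ≈ 7.2 — nitro group delocalises the charge; the classic chromogenic LG
RS⁻: pKₐ(RSH (a thiol)) ≈ 10.5 — moderately basic; rarely leaves without activation
Reversing gives the worst-to-best order requested.

RS⁻ < p-nitrophenoxide (p-O₂N–C₆H₄–O⁻) < benzoate (PhCOO⁻) < dihydrogen phosphate (H₂PO₄⁻) < mesylate (OMs⁻)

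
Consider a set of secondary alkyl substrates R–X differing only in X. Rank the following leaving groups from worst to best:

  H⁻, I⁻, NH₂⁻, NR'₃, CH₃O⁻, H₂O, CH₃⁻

CH₃⁻ < NH₂⁻ < H⁻ < CH₃O⁻ < NR'₃ < H₂O < I⁻

Leaving-group ability tracks the stability of the departed species; conjugate-acid pKₐ is the usual yardstick (lower pKₐ → better LG).
I⁻: pKₐ(HI) ≈ -10 — large, highly polarisable; very weak base
H₂O: pKₐ(H₃O⁺) ≈ -1.7 — neutral; leaves from a protonated alcohol (R–OH₂⁺)
NR'₃: pKₐ(R'₃NH⁺) ≈ 10.7
CH₃O⁻: pKₐ(CH₃OH) ≈ 15.5 — strong base; alkoxides do not leave unassisted
H⁻: pKₐ(H₂) ≈ 36
NH₂⁻: pKₐ(NH₃) ≈ 38 — extremely strong base; never a leaving group
CH₃⁻: pKₐ(CH₄) ≈ 48 — unstabilised carbanion; the worst conceivable leaving group
Listed from poorest to best leaving group as asked.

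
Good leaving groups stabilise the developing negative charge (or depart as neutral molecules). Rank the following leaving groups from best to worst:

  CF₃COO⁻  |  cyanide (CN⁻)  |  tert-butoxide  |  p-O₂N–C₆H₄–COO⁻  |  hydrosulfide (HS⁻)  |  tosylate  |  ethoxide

tosylate > CF₃COO⁻ > p-O₂N–C₆H₄–COO⁻ > hydrosulfide (HS⁻) > cyanide (CN⁻) > ethoxide > tert-butoxide

Leaving-group ability tracks the stability of the departed species; conjugate-acid pKₐ is the usual yardstick (lower pKₐ → better LG).
tosylate: pKₐ(p-CH₃C₆H₄SO₃H (TsOH)) ≈ -2.8
CF₃COO⁻: pKₐ(CF₃COOH) ≈ 0.2
p-O₂N–C₆H₄–COO⁻: pKₐ(p-nitrobenzoic acid) ≈ 3.4 — electron-withdrawing nitro group stabilises the carboxylate
hydrosulfide (HS⁻): pKₐ(H₂S) ≈ 7
cyanide (CN⁻): pKₐ(HCN) ≈ 9.2 — sp carbon stabilises the charge somewhat, but still a poor LG
ethoxide: pKₐ(CH₃CH₂OH) ≈ 16
tert-butoxide: pKₐ(t-BuOH) ≈ 18 — bulky, strongly basic alkoxide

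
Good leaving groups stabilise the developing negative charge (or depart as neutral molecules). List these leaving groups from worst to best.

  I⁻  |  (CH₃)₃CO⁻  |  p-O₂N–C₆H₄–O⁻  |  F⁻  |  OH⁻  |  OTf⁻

The more stable X⁻ (or X) is on its own — i.e. the weaker a base it is — the better a leaving group it makes.
OTf⁻: pKₐ(CF₃SO₃H (triflic acid)) ≈ -14
I⁻: pKₐ(HI) ≈ -10
F⁻: pKₐ(HF) ≈ 3.2
p-O₂N–C₆H₄–O⁻: pKₐ(p-nitrophenol) ≈ 7.2
OH⁻: pKₐ(H₂O) ≈ 15.7
(CH₃)₃CO⁻: pKₐ(t-BuOH) ≈ 18
The question asks for worst first, so the sequence is read in increasing leaving-group ability.

(CH₃)₃CO⁻ < OH⁻ < p-O₂N–C₆H₄–O⁻ < F⁻ < I⁻ < OTf⁻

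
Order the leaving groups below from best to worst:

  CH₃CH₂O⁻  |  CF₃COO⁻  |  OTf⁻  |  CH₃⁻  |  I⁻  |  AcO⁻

Rank by basicity of the departing species: weakest base leaves most easily.
OTf⁻: pKₐ(CF₃SO₃H (triflic acid)) ≈ -14 — charge spread over three oxygens and a CF₃ group; the premier leaving group in synthesis
I⁻: pKₐ(HI) ≈ -10
CF₃COO⁻: pKₐ(CF₃COOH) ≈ 0.2
AcO⁻: pKₐ(CH₃COOH) ≈ 4.8 — resonance-stabilised but still a weak base
CH₃CH₂O⁻: pKₐ(CH₃CH₂OH) ≈ 16 — strong base; alkoxides do not leave unassisted
CH₃⁻: pKₐ(CH₄) ≈ 48

OTf⁻ > I⁻ > CF₃COO⁻ > AcO⁻ > CH₃CH₂O⁻ > CH₃⁻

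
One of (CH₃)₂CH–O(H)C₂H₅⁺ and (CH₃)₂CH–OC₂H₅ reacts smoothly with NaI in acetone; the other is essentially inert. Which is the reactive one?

From (CH₃)₂CH–OC₂H₅ the departing group would be CH₃CH₂O⁻ (pKₐ(CH₃CH₂OH) ≈ 16). Strong base; alkoxides do not leave unassisted.
From (CH₃)₂CH–O(H)C₂H₅⁺ the leaving group is R'OH (pKₐ(R'OH₂⁺) ≈ -2.4). Neutral; leaves from a protonated ether (an oxonium ion, R–O(H)R'⁺).
(In practice (CH₃)₂CH–O(H)C₂H₅⁺ is made from (CH₃)₂CH–OC₂H₅ by protonation with concentrated HBr, allowing neutral ethanol, rather than ethoxide, to depart.)

(CH₃)₂CH–O(H)C₂H₅⁺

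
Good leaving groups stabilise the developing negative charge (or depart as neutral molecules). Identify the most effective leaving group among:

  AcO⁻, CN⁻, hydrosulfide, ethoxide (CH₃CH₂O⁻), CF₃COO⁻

CF₃COO⁻

CF₃COO⁻: pKₐ(CF₃COOH) ≈ 0.2
AcO⁻: pKₐ(CH₃COOH) ≈ 4.8
hydrosulfide: pKₐ(H₂S) ≈ 7
CN⁻: pKₐ(HCN) ≈ 9.2
ethoxide (CH₃CH₂O⁻): pKₐ(CH₃CH₂OH) ≈ 16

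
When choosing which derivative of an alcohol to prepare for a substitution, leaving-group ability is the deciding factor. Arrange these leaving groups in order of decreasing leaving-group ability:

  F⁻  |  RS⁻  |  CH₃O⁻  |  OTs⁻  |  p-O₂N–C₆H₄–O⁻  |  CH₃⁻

Leaving-group ability tracks the stability of the departed species; conjugate-acid pKₐ is the usual yardstick (lower pKₐ → better LG).
OTs⁻: pKₐ(p-CH₃C₆H₄SO₃H (TsOH)) ≈ -2.8
F⁻: pKₐ(HF) ≈ 3.2
p-O₂N–C₆H₄–O⁻: pKₐ(p-nitrophenol) ≈ 7.2
RS⁻: pKₐ(RSH (a thiol)) ≈ 10.5
CH₃O⁻: pKₐ(CH₃OH) ≈ 15.5
CH₃⁻: pKₐ(CH₄) ≈ 48 — unstabilised carbanion; the worst conceivable leaving group

OTs⁻ > F⁻ > p-O₂N–C₆H₄–O⁻ > RS⁻ > CH₃O⁻ > CH₃⁻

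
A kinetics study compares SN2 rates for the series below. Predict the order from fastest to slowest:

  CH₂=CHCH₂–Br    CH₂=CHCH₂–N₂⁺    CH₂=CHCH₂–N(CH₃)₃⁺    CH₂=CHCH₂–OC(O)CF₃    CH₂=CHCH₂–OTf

CH₂=CHCH₂–N₂⁺ > CH₂=CHCH₂–OTf > CH₂=CHCH₂–Br > CH₂=CHCH₂–OC(O)CF₃ > CH₂=CHCH₂–N(CH₃)₃⁺

Same R in every case — rank the leaving groups.
A good leaving group is a weak base: the lower the pKₐ of its conjugate acid, the more readily it departs.
CH₂=CHCH₂–N₂⁺ loses N₂: no meaningful conjugate acid; N₂ departs as an exceptionally stable neutral molecule
CH₂=CHCH₂–OTf loses OTf⁻: pKₐ(CF₃SO₃H (triflic acid)) ≈ -14
CH₂=CHCH₂–Br loses Br⁻: pKₐ(HBr) ≈ -9
CH₂=CHCH₂–OC(O)CF₃ loses CF₃COO⁻: pKₐ(CF₃COOH) ≈ 0.2
CH₂=CHCH₂–N(CH₃)₃⁺ loses NR'₃: pKₐ(R'₃NH⁺) ≈ 10.7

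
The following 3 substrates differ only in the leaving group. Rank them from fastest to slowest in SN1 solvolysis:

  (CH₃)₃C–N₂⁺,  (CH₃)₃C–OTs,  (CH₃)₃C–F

(CH₃)₃C–N₂⁺ > (CH₃)₃C–OTs > (CH₃)₃C–F

Same R in every case — rank the leaving groups.
Rank by basicity of the departing species: weakest base leaves most easily.
(CH₃)₃C–N₂⁺ loses N₂: no meaningful conjugate acid; N₂ departs as an exceptionally stable neutral molecule
(CH₃)₃C–OTs loses OTs⁻: pKₐ(p-CH₃C₆H₄SO₃H (TsOH)) ≈ -2.8
(CH₃)₃C–F loses F⁻: pKₐ(HF) ≈ 3.2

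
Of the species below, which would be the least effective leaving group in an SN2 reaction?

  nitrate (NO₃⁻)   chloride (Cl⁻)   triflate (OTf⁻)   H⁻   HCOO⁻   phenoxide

Rank by basicity of the departing species: weakest base leaves most easily.
triflate (OTf⁻): pKₐ(CF₃SO₃H (triflic acid)) ≈ -14
chloride (Cl⁻): pKₐ(HCl) ≈ -7
nitrate (NO₃⁻): pKₐ(HNO₃) ≈ -1.3
HCOO⁻: pKₐ(HCOOH) ≈ 3.8
phenoxide: pKₐ(C₆H₅OH (phenol)) ≈ 10
H⁻: pKₐ(H₂) ≈ 36

H⁻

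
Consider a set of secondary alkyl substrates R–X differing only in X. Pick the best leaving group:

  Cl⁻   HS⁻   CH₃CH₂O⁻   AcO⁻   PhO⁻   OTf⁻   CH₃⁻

The more stable X⁻ (or X) is on its own — i.e. the weaker a base it is — the better a leaving group it makes.
OTf⁻: pKₐ(CF₃SO₃H (triflic acid)) ≈ -14
Cl⁻: pKₐ(HCl) ≈ -7
AcO⁻: pKₐ(CH₃COOH) ≈ 4.8
HS⁻: pKₐ(H₂S) ≈ 7
PhO⁻: pKₐ(C₆H₅OH (phenol)) ≈ 10
CH₃CH₂O⁻: pKₐ(CH₃CH₂OH) ≈ 16
CH₃⁻: pKₐ(CH₄) ≈ 48

OTf⁻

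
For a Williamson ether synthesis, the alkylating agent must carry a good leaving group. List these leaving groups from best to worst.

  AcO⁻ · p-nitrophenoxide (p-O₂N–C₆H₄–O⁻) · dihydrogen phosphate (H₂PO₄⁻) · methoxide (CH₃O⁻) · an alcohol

an alcohol: pKₐ(R'OH₂⁺) ≈ -2.4 — neutral; leaves from a protonated ether (an oxonium ion, R–O(H)R'⁺)
dihydrogen phosphate (H₂PO₄⁻): pKₐ(H₃PO₄) ≈ 2.1 — moderate base; biological leaving group after further activation
AcO⁻: pKₐ(CH₃COOH) ≈ 4.8
p-nitrophenoxide (p-O₂N–C₆H₄–O⁻): pKₐ(p-nitrophenol) ≈ 7.2 — nitro group delocalises the charge; the classic chromogenic LG
methoxide (CH₃O⁻): pKₐ(CH₃OH) ≈ 15.5

an alcohol > dihydrogen phosphate (H₂PO₄⁻) > AcO⁻ > p-nitrophenoxide (p-O₂N–C₆H₄–O⁻) > methoxide (CH₃O⁻)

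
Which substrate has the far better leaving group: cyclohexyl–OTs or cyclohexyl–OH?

cyclohexyl–OTs

From cyclohexyl–OH the departing group would be OH⁻ (pKₐ(H₂O) ≈ 15.7). Strong base; essentially never leaves without prior activation.
From cyclohexyl–OTs the leaving group is OTs⁻ (pKₐ(p-CH₃C₆H₄SO₃H (TsOH)) ≈ -2.8). Resonance-delocalised arenesulfonate.
(In practice cyclohexyl–OTs is made from cyclohexyl–OH by treatment with TsCl / pyridine, converting the hydroxyl into a tosylate.)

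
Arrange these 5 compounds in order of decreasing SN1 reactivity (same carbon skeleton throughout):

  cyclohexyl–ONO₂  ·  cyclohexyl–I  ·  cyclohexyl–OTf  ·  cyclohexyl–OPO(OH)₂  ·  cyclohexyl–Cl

cyclohexyl–OTf > cyclohexyl–I > cyclohexyl–Cl > cyclohexyl–ONO₂ > cyclohexyl–OPO(OH)₂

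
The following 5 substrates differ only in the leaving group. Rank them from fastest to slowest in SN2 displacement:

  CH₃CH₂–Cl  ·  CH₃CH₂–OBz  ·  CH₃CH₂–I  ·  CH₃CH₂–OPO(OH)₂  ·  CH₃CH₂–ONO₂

CH₃CH₂–I > CH₃CH₂–Cl > CH₃CH₂–ONO₂ > CH₃CH₂–OPO(OH)₂ > CH₃CH₂–OBz

With the same alkyl group throughout, only the leaving group differentiates the rates.
The more stable X⁻ (or X) is on its own — i.e. the weaker a base it is — the better a leaving group it makes.
CH₃CH₂–I loses I⁻: pKₐ(HI) ≈ -10
CH₃CH₂–Cl loses Cl⁻: pKₐ(HCl) ≈ -7
CH₃CH₂–ONO₂ loses NO₃⁻: pKₐ(HNO₃) ≈ -1.3
CH₃CH₂–OPO(OH)₂ loses H₂PO₄⁻: pKₐ(H₃PO₄) ≈ 2.1
CH₃CH₂–OBz loses PhCOO⁻: pKₐ(C₆H₅COOH) ≈ 4.2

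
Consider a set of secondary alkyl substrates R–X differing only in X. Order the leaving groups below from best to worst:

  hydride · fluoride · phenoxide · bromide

Rank by basicity of the departing species: weakest base leaves most easily.
bromide: pKₐ(HBr) ≈ -9 — weak base; good leaving group
fluoride: pKₐ(HF) ≈ 3.2
phenoxide: pKₐ(C₆H₅OH (phenol)) ≈ 10 — resonance into the ring helps, but still a poor LG
hydride: pKₐ(H₂) ≈ 36 — extremely strong base; leaves only in special hydride-transfer contexts

bromide > fluoride > phenoxide > hydride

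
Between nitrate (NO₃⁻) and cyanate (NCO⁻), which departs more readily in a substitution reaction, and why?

nitrate (NO₃⁻) is the better leaving group.
pKₐ(HNO₃) ≈ -1.3 versus pKₐ(HOCN) ≈ 3.5: nitrate (NO₃⁻) is the much weaker base.
Resonance-delocalised over three oxygens.

nitrate (NO₃⁻)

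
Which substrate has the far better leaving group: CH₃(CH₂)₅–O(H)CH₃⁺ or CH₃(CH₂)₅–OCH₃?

From CH₃(CH₂)₅–OCH₃ the departing group would be CH₃O⁻ (pKₐ(CH₃OH) ≈ 15.5). Strong base; alkoxides do not leave unassisted.
From CH₃(CH₂)₅–O(H)CH₃⁺ the leaving group is R'OH (pKₐ(R'OH₂⁺) ≈ -2.4). Neutral; leaves from a protonated ether (an oxonium ion, R–O(H)R'⁺).
(In practice CH₃(CH₂)₅–O(H)CH₃⁺ is made from CH₃(CH₂)₅–OCH₃ by protonation with concentrated HI, allowing neutral methanol, rather than methoxide, to depart.)

CH₃(CH₂)₅–O(H)CH₃⁺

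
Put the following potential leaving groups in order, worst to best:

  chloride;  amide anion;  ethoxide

The more stable X⁻ (or X) is on its own — i.e. the weaker a base it is — the better a leaving group it makes.
chloride: pKₐ(HCl) ≈ -7 — moderately weak base
ethoxide: pKₐ(CH₃CH₂OH) ≈ 16
amide anion: pKₐ(NH₃) ≈ 38
Reversing gives the worst-to-best order requested.

amide anion < ethoxide < chloride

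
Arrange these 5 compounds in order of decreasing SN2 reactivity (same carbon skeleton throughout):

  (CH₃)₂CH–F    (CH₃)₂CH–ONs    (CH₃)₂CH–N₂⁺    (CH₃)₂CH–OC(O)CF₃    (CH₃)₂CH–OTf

With the same alkyl group throughout, only the leaving group differentiates the rates.
A good leaving group is a weak base: the lower the pKₐ of its conjugate acid, the more readily it departs.
(CH₃)₂CH–N₂⁺ loses N₂: no meaningful conjugate acid; N₂ departs as an exceptionally stable neutral molecule
(CH₃)₂CH–OTf loses OTf⁻: pKₐ(CF₃SO₃H (triflic acid)) ≈ -14
(CH₃)₂CH–ONs loses ONs⁻: pKₐ(p-O₂NC₆H₄SO₃H) ≈ -3.5
(CH₃)₂CH–OC(O)CF₃ loses CF₃COO⁻: pKₐ(CF₃COOH) ≈ 0.2
(CH₃)₂CH–F loses F⁻: pKₐ(HF) ≈ 3.2

(CH₃)₂CH–N₂⁺ > (CH₃)₂CH–OTf > (CH₃)₂CH–ONs > (CH₃)₂CH–OC(O)CF₃ > (CH₃)₂CH–F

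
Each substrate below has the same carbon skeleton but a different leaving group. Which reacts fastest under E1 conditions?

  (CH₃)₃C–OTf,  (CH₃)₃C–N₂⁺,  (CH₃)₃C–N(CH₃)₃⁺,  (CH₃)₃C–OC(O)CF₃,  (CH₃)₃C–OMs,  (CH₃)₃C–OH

(CH₃)₃C–N₂⁺

Same R in every case — rank the leaving groups.
A good leaving group is a weak base: the lower the pKₐ of its conjugate acid, the more readily it departs.
(CH₃)₃C–N₂⁺ loses N₂: no meaningful conjugate acid; N₂ departs as an exceptionally stable neutral molecule
(CH₃)₃C–OTf loses OTf⁻: pKₐ(CF₃SO₃H (triflic acid)) ≈ -14
(CH₃)₃C–OMs loses OMs⁻: pKₐ(CH₃SO₃H (MsOH)) ≈ -1.9
(CH₃)₃C–OC(O)CF₃ loses CF₃COO⁻: pKₐ(CF₃COOH) ≈ 0.2
(CH₃)₃C–N(CH₃)₃⁺ loses NR'₃: pKₐ(R'₃NH⁺) ≈ 10.7
(CH₃)₃C–OH loses OH⁻: pKₐ(H₂O) ≈ 15.7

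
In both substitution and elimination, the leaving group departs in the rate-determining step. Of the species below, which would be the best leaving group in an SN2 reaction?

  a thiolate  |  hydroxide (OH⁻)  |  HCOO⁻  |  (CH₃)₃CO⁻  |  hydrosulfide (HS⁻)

HCOO⁻

HCOO⁻: pKₐ(HCOOH) ≈ 3.8
hydrosulfide (HS⁻): pKₐ(H₂S) ≈ 7
a thiolate: pKₐ(RSH (a thiol)) ≈ 10.5
hydroxide (OH⁻): pKₐ(H₂O) ≈ 15.7
(CH₃)₃CO⁻: pKₐ(t-BuOH) ≈ 18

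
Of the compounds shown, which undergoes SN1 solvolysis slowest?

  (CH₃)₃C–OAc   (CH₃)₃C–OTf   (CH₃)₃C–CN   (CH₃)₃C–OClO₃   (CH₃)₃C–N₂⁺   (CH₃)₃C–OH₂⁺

Identical carbon frameworks mean the comparison reduces to leaving-group quality.
A good leaving group is a weak base: the lower the pKₐ of its conjugate acid, the more readily it departs.
(CH₃)₃C–N₂⁺ loses N₂: no meaningful conjugate acid; N₂ departs as an exceptionally stable neutral molecule
(CH₃)₃C–OTf loses OTf⁻: pKₐ(CF₃SO₃H (triflic acid)) ≈ -14
(CH₃)₃C–OClO₃ loses ClO₄⁻: pKₐ(HClO₄) ≈ -10
(CH₃)₃C–OH₂⁺ loses H₂O: pKₐ(H₃O⁺) ≈ -1.7
(CH₃)₃C–OAc loses AcO⁻: pKₐ(CH₃COOH) ≈ 4.8
(CH₃)₃C–CN loses CN⁻: pKₐ(HCN) ≈ 9.2

(CH₃)₃C–CN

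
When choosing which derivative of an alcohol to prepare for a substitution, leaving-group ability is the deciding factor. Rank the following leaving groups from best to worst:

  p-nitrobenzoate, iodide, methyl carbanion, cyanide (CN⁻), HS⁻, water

iodide > water > p-nitrobenzoate > HS⁻ > cyanide (CN⁻) > methyl carbanion

A good leaving group is a weak base: the lower the pKₐ of its conjugate acid, the more readily it departs.
iodide: pKₐ(HI) ≈ -10
water: pKₐ(H₃O⁺) ≈ -1.7 — neutral; leaves from a protonated alcohol (R–OH₂⁺)
p-nitrobenzoate: pKₐ(p-nitrobenzoic acid) ≈ 3.4 — electron-withdrawing nitro group stabilises the carboxylate
HS⁻: pKₐ(H₂S) ≈ 7 — larger and more polarisable than the oxygen analogue
cyanide (CN⁻): pKₐ(HCN) ≈ 9.2 — sp carbon stabilises the charge somewhat, but still a poor LG
methyl carbanion: pKₐ(CH₄) ≈ 48 — unstabilised carbanion; the worst conceivable leaving group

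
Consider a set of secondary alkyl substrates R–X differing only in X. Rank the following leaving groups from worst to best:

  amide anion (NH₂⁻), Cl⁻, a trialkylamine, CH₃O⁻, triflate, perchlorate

Rank by basicity of the departing species: weakest base leaves most easily.
triflate: pKₐ(CF₃SO₃H (triflic acid)) ≈ -14 — charge spread over three oxygens and a CF₃ group; the premier leaving group in synthesis
perchlorate: pKₐ(HClO₄) ≈ -10
Cl⁻: pKₐ(HCl) ≈ -7 — moderately weak base
a trialkylamine: pKₐ(R'₃NH⁺) ≈ 10.7 — neutral but still a fairly strong base; Hofmann-elimination LG
CH₃O⁻: pKₐ(CH₃OH) ≈ 15.5
amide anion (NH₂⁻): pKₐ(NH₃) ≈ 38
Reversing gives the worst-to-best order requested.

amide anion (NH₂⁻) < CH₃O⁻ < a trialkylamine < Cl⁻ < perchlorate < triflate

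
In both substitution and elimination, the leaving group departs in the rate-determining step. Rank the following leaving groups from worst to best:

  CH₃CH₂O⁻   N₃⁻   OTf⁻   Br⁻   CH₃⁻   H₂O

OTf⁻: pKₐ(CF₃SO₃H (triflic acid)) ≈ -14
Br⁻: pKₐ(HBr) ≈ -9 — weak base; good leaving group
H₂O: pKₐ(H₃O⁺) ≈ -1.7
N₃⁻: pKₐ(HN₃) ≈ 4.7
CH₃CH₂O⁻: pKₐ(CH₃CH₂OH) ≈ 16 — strong base; alkoxides do not leave unassisted
CH₃⁻: pKₐ(CH₄) ≈ 48 — unstabilised carbanion; the worst conceivable leaving group
Reversing gives the worst-to-best order requested.

CH₃⁻ < CH₃CH₂O⁻ < N₃⁻ < H₂O < Br⁻ < OTf⁻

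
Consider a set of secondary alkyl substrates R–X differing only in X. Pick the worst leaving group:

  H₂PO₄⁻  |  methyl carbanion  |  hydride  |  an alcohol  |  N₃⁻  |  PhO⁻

methyl carbanion

The more stable X⁻ (or X) is on its own — i.e. the weaker a base it is — the better a leaving group it makes.
an alcohol: pKₐ(R'OH₂⁺) ≈ -2.4
H₂PO₄⁻: pKₐ(H₃PO₄) ≈ 2.1
N₃⁻: pKₐ(HN₃) ≈ 4.7
PhO⁻: pKₐ(C₆H₅OH (phenol)) ≈ 10
hydride: pKₐ(H₂) ≈ 36
methyl carbanion: pKₐ(CH₄) ≈ 48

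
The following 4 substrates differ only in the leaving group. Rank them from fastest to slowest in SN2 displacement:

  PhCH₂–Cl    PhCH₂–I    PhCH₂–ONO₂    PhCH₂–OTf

The skeletons are identical, so relative rate is governed entirely by leaving-group ability.
Rank by basicity of the departing species: weakest base leaves most easily.
PhCH₂–OTf loses OTf⁻: pKₐ(CF₃SO₃H (triflic acid)) ≈ -14
PhCH₂–I loses I⁻: pKₐ(HI) ≈ -10
PhCH₂–Cl loses Cl⁻: pKₐ(HCl) ≈ -7
PhCH₂–ONO₂ loses NO₃⁻: pKₐ(HNO₃) ≈ -1.3

PhCH₂–OTf > PhCH₂–I > PhCH₂–Cl > PhCH₂–ONO₂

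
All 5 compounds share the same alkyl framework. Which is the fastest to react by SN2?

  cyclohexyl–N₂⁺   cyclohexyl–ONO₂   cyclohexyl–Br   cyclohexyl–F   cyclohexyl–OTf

cyclohexyl–N₂⁺

The skeletons are identical, so relative rate is governed entirely by leaving-group ability.
A good leaving group is a weak base: the lower the pKₐ of its conjugate acid, the more readily it departs.
cyclohexyl–N₂⁺ loses N₂: no meaningful conjugate acid; N₂ departs as an exceptionally stable neutral molecule
cyclohexyl–OTf loses OTf⁻: pKₐ(CF₃SO₃H (triflic acid)) ≈ -14
cyclohexyl–Br loses Br⁻: pKₐ(HBr) ≈ -9
cyclohexyl–ONO₂ loses NO₃⁻: pKₐ(HNO₃) ≈ -1.3
cyclohexyl–F loses F⁻: pKₐ(HF) ≈ 3.2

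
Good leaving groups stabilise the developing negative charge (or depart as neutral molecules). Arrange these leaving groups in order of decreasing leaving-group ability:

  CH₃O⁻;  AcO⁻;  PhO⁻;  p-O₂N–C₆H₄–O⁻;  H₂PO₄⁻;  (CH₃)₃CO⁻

A good leaving group is a weak base: the lower the pKₐ of its conjugate acid, the more readily it departs.
H₂PO₄⁻: pKₐ(H₃PO₄) ≈ 2.1 — moderate base; biological leaving group after further activation
AcO⁻: pKₐ(CH₃COOH) ≈ 4.8 — resonance-stabilised but still a weak base
p-O₂N–C₆H₄–O⁻: pKₐ(p-nitrophenol) ≈ 7.2 — nitro group delocalises the charge; the classic chromogenic LG
PhO⁻: pKₐ(C₆H₅OH (phenol)) ≈ 10 — resonance into the ring helps, but still a poor LG
CH₃O⁻: pKₐ(CH₃OH) ≈ 15.5 — strong base; alkoxides do not leave unassisted
(CH₃)₃CO⁻: pKₐ(t-BuOH) ≈ 18

H₂PO₄⁻ > AcO⁻ > p-O₂N–C₆H₄–O⁻ > PhO⁻ > CH₃O⁻ > (CH₃)₃CO⁻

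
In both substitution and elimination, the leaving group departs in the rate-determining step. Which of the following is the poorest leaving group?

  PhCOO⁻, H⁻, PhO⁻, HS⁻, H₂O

A good leaving group is a weak base: the lower the pKₐ of its conjugate acid, the more readily it departs.
H₂O: pKₐ(H₃O⁺) ≈ -1.7
PhCOO⁻: pKₐ(C₆H₅COOH) ≈ 4.2
HS⁻: pKₐ(H₂S) ≈ 7
PhO⁻: pKₐ(C₆H₅OH (phenol)) ≈ 10
H⁻: pKₐ(H₂) ≈ 36

H⁻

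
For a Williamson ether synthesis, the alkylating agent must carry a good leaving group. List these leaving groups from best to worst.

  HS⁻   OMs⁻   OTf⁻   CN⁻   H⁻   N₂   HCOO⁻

N₂ > OTf⁻ > OMs⁻ > HCOO⁻ > HS⁻ > CN⁻ > H⁻

The more stable X⁻ (or X) is on its own — i.e. the weaker a base it is — the better a leaving group it makes.
N₂: no meaningful conjugate acid; N₂ departs as an exceptionally stable neutral molecule
OTf⁻: pKₐ(CF₃SO₃H (triflic acid)) ≈ -14 — charge spread over three oxygens and a CF₃ group; the premier leaving group in synthesis
OMs⁻: pKₐ(CH₃SO₃H (MsOH)) ≈ -1.9 — resonance-delocalised alkanesulfonate
HCOO⁻: pKₐ(HCOOH) ≈ 3.8
HS⁻: pKₐ(H₂S) ≈ 7
CN⁻: pKₐ(HCN) ≈ 9.2 — sp carbon stabilises the charge somewhat, but still a poor LG
H⁻: pKₐ(H₂) ≈ 36 — extremely strong base; leaves only in special hydride-transfer contexts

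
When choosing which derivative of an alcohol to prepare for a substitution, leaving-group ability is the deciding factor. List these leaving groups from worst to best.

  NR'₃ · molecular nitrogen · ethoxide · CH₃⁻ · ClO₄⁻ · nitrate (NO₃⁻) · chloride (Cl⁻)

A good leaving group is a weak base: the lower the pKₐ of its conjugate acid, the more readily it departs.
molecular nitrogen: no meaningful conjugate acid; N₂ departs as an exceptionally stable neutral molecule
ClO₄⁻: pKₐ(HClO₄) ≈ -10
chloride (Cl⁻): pKₐ(HCl) ≈ -7
nitrate (NO₃⁻): pKₐ(HNO₃) ≈ -1.3 — resonance-delocalised over three oxygens
NR'₃: pKₐ(R'₃NH⁺) ≈ 10.7 — neutral but still a fairly strong base; Hofmann-elimination LG
ethoxide: pKₐ(CH₃CH₂OH) ≈ 16 — strong base; alkoxides do not leave unassisted
CH₃⁻: pKₐ(CH₄) ≈ 48
Listed from poorest to best leaving group as asked.

CH₃⁻ < ethoxide < NR'₃ < nitrate (NO₃⁻) < chloride (Cl⁻) < ClO₄⁻ < molecular nitrogen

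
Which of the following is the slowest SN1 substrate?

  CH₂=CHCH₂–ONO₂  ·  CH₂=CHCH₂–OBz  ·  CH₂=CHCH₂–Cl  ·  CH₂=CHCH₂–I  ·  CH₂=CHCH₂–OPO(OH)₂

With the same alkyl group throughout, only the leaving group differentiates the rates.
A good leaving group is a weak base: the lower the pKₐ of its conjugate acid, the more readily it departs.
CH₂=CHCH₂–I loses I⁻: pKₐ(HI) ≈ -10
CH₂=CHCH₂–Cl loses Cl⁻: pKₐ(HCl) ≈ -7
CH₂=CHCH₂–ONO₂ loses NO₃⁻: pKₐ(HNO₃) ≈ -1.3
CH₂=CHCH₂–OPO(OH)₂ loses H₂PO₄⁻: pKₐ(H₃PO₄) ≈ 2.1
CH₂=CHCH₂–OBz loses PhCOO⁻: pKₐ(C₆H₅COOH) ≈ 4.2

CH₂=CHCH₂–OBz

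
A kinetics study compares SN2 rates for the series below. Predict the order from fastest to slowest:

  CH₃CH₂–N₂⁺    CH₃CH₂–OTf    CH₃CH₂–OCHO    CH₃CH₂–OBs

The skeletons are identical, so relative rate is governed entirely by leaving-group ability.
Leaving-group ability tracks the stability of the departed species; conjugate-acid pKₐ is the usual yardstick (lower pKₐ → better LG).
CH₃CH₂–N₂⁺ loses N₂: no meaningful conjugate acid; N₂ departs as an exceptionally stable neutral molecule
CH₃CH₂–OTf loses OTf⁻: pKₐ(CF₃SO₃H (triflic acid)) ≈ -14
CH₃CH₂–OBs loses OBs⁻: pKₐ(p-BrC₆H₄SO₃H) ≈ -2.8
CH₃CH₂–OCHO loses HCOO⁻: pKₐ(HCOOH) ≈ 3.8

CH₃CH₂–N₂⁺ > CH₃CH₂–OTf > CH₃CH₂–OBs > CH₃CH₂–OCHO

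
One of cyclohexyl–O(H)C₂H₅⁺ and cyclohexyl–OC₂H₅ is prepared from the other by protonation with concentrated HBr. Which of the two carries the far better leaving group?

From cyclohexyl–OC₂H₅ the departing group would be CH₃CH₂O⁻ (pKₐ(CH₃CH₂OH) ≈ 16). Strong base; alkoxides do not leave unassisted.
From cyclohexyl–O(H)C₂H₅⁺ the leaving group is R'OH (pKₐ(R'OH₂⁺) ≈ -2.4). Neutral; leaves from a protonated ether (an oxonium ion, R–O(H)R'⁺).
Protonation with concentrated HBr works by allowing neutral ethanol, rather than ethoxide, to depart, making cyclohexyl–O(H)C₂H₅⁺ enormously more reactive.

cyclohexyl–O(H)C₂H₅⁺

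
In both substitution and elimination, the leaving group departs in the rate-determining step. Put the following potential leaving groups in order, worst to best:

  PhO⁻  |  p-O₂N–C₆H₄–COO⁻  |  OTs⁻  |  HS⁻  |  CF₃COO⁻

PhO⁻ < HS⁻ < p-O₂N–C₆H₄–COO⁻ < CF₃COO⁻ < OTs⁻

Rank by basicity of the departing species: weakest base leaves most easily.
OTs⁻: pKₐ(p-CH₃C₆H₄SO₃H (TsOH)) ≈ -2.8
CF₃COO⁻: pKₐ(CF₃COOH) ≈ 0.2
p-O₂N–C₆H₄–COO⁻: pKₐ(p-nitrobenzoic acid) ≈ 3.4
HS⁻: pKₐ(H₂S) ≈ 7
PhO⁻: pKₐ(C₆H₅OH (phenol)) ≈ 10
Listed from poorest to best leaving group as asked.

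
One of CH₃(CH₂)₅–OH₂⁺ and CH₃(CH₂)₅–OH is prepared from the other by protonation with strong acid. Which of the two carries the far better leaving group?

CH₃(CH₂)₅–OH₂⁺

From CH₃(CH₂)₅–OH the departing group would be OH⁻ (pKₐ(H₂O) ≈ 15.7). Strong base; essentially never leaves without prior activation.
From CH₃(CH₂)₅–OH₂⁺ the leaving group is H₂O (pKₐ(H₃O⁺) ≈ -1.7). Neutral; leaves from a protonated alcohol (R–OH₂⁺).
Protonation with strong acid works by converting the leaving group from hydroxide to neutral water, making CH₃(CH₂)₅–OH₂⁺ enormously more reactive.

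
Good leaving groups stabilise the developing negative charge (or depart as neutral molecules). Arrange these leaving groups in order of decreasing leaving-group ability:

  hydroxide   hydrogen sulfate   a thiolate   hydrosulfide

hydrogen sulfate > hydrosulfide > a thiolate > hydroxide

Leaving-group ability tracks the stability of the departed species; conjugate-acid pKₐ is the usual yardstick (lower pKₐ → better LG).
hydrogen sulfate: pKₐ(H₂SO₄) ≈ -3
hydrosulfide: pKₐ(H₂S) ≈ 7
a thiolate: pKₐ(RSH (a thiol)) ≈ 10.5
hydroxide: pKₐ(H₂O) ≈ 15.7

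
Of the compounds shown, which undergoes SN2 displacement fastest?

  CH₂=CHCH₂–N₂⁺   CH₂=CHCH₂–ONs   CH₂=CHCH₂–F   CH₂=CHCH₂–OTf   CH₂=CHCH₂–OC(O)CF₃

With the same alkyl group throughout, only the leaving group differentiates the rates.
The more stable X⁻ (or X) is on its own — i.e. the weaker a base it is — the better a leaving group it makes.
CH₂=CHCH₂–N₂⁺ loses N₂: no meaningful conjugate acid; N₂ departs as an exceptionally stable neutral molecule
CH₂=CHCH₂–OTf loses OTf⁻: pKₐ(CF₃SO₃H (triflic acid)) ≈ -14
CH₂=CHCH₂–ONs loses ONs⁻: pKₐ(p-O₂NC₆H₄SO₃H) ≈ -3.5
CH₂=CHCH₂–OC(O)CF₃ loses CF₃COO⁻: pKₐ(CF₃COOH) ≈ 0.2
CH₂=CHCH₂–F loses F⁻: pKₐ(HF) ≈ 3.2

CH₂=CHCH₂–N₂⁺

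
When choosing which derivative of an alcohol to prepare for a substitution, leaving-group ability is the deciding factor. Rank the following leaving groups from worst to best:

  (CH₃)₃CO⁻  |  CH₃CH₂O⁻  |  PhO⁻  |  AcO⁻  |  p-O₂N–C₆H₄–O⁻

(CH₃)₃CO⁻ < CH₃CH₂O⁻ < PhO⁻ < p-O₂N–C₆H₄–O⁻ < AcO⁻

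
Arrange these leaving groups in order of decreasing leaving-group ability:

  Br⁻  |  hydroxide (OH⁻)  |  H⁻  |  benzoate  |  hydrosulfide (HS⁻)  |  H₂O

Br⁻ > H₂O > benzoate > hydrosulfide (HS⁻) > hydroxide (OH⁻) > H⁻

Br⁻: pKₐ(HBr) ≈ -9
H₂O: pKₐ(H₃O⁺) ≈ -1.7
benzoate: pKₐ(C₆H₅COOH) ≈ 4.2
hydrosulfide (HS⁻): pKₐ(H₂S) ≈ 7
hydroxide (OH⁻): pKₐ(H₂O) ≈ 15.7
H⁻: pKₐ(H₂) ≈ 36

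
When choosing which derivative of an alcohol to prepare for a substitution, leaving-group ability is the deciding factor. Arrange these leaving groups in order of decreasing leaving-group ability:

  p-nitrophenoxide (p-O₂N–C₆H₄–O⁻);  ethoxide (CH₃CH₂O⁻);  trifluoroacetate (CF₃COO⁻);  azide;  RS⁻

trifluoroacetate (CF₃COO⁻) > azide > p-nitrophenoxide (p-O₂N–C₆H₄–O⁻) > RS⁻ > ethoxide (CH₃CH₂O⁻)

The more stable X⁻ (or X) is on its own — i.e. the weaker a base it is — the better a leaving group it makes.
trifluoroacetate (CF₃COO⁻): pKₐ(CF₃COOH) ≈ 0.2
azide: pKₐ(HN₃) ≈ 4.7
p-nitrophenoxide (p-O₂N–C₆H₄–O⁻): pKₐ(p-nitrophenol) ≈ 7.2
RS⁻: pKₐ(RSH (a thiol)) ≈ 10.5 — moderately basic; rarely leaves without activation
ethoxide (CH₃CH₂O⁻): pKₐ(CH₃CH₂OH) ≈ 16 — strong base; alkoxides do not leave unassisted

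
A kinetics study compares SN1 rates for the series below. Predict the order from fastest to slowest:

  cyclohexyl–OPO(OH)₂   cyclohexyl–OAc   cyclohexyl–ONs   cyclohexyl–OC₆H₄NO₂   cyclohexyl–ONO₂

cyclohexyl–ONs > cyclohexyl–ONO₂ > cyclohexyl–OPO(OH)₂ > cyclohexyl–OAc > cyclohexyl–OC₆H₄NO₂

Same R in every case — rank the leaving groups.
Leaving-group ability tracks the stability of the departed species; conjugate-acid pKₐ is the usual yardstick (lower pKₐ → better LG).
cyclohexyl–ONs loses ONs⁻: pKₐ(p-O₂NC₆H₄SO₃H) ≈ -3.5
cyclohexyl–ONO₂ loses NO₃⁻: pKₐ(HNO₃) ≈ -1.3
cyclohexyl–OPO(OH)₂ loses H₂PO₄⁻: pKₐ(H₃PO₄) ≈ 2.1
cyclohexyl–OAc loses AcO⁻: pKₐ(CH₃COOH) ≈ 4.8
cyclohexyl–OC₆H₄NO₂ loses p-O₂N–C₆H₄–O⁻: pKₐ(p-nitrophenol) ≈ 7.2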